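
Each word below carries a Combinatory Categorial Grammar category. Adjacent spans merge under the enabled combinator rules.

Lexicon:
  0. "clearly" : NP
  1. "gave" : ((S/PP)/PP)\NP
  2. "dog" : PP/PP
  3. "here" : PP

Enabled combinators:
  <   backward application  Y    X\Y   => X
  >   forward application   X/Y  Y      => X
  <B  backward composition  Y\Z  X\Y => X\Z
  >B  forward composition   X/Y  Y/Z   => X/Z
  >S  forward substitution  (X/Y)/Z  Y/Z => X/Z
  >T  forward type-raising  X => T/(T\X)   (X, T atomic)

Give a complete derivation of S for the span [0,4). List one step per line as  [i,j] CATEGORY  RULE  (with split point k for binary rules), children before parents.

[0,1] NP  lex  "clearly"
[1,2] ((S/PP)/PP)\NP  lex  "gave"
[0,2] (S/PP)/PP  <  k=1
[2,3] PP/PP  lex  "dog"
[0,3] S/PP  >S  k=2
[3,4] PP  lex  "here"
[0,4] S  >  k=3

[0,4] S   >
  [0,3] S/PP   >S
    [0,2] (S/PP)/PP   <
      [0,1] "clearly" : NP
      [1,2] "gave" : ((S/PP)/PP)\NP
    [2,3] "dog" : PP/PP
  [3,4] "here" : PP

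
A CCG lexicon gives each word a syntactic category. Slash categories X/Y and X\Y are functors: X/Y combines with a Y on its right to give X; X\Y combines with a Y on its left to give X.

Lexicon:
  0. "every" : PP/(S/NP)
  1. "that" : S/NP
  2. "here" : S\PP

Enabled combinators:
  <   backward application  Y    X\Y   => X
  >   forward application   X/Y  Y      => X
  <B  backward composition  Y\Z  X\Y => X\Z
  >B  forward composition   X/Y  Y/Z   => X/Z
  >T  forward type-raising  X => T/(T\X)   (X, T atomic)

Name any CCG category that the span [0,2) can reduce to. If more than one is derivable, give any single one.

PP

[0,3] S   <
  [0,2] PP   >
    [0,1] "every" : PP/(S/NP)
    [1,2] "that" : S/NP
  [2,3] "here" : S\PP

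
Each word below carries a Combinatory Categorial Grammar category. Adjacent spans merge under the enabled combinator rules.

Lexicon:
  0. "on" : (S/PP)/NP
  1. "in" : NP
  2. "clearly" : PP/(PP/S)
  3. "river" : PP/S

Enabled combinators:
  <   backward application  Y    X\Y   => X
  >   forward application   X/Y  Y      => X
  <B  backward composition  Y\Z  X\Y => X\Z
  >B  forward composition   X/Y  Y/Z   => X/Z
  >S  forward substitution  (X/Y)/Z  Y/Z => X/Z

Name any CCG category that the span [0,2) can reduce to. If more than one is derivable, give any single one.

S/PP

[0,4] S   >
  [0,2] S/PP   >
    [0,1] "on" : (S/PP)/NP
    [1,2] "in" : NP
  [2,4] PP   >
    [2,3] "clearly" : PP/(PP/S)
    [3,4] "river" : PP/S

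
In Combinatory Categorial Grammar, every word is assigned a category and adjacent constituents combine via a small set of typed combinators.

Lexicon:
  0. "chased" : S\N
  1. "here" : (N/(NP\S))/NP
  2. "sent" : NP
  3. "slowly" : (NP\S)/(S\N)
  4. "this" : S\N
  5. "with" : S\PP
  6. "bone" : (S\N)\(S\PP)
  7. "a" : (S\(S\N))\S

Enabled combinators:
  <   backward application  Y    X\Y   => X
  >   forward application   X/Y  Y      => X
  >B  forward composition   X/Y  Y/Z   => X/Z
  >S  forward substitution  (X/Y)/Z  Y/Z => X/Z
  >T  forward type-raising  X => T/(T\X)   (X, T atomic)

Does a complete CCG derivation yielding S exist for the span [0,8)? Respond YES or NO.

[0,8] S   <
  [0,1] "chased" : S\N
  [1,8] S\(S\N)   <
    [1,7] S   <
      [1,5] N   >
        [1,3] N/(NP\S)   >
          [1,2] "here" : (N/(NP\S))/NP
          [2,3] "sent" : NP
        [3,5] NP\S   >
          [3,4] "slowly" : (NP\S)/(S\N)
          [4,5] "this" : S\N
      [5,7] S\N   <
        [5,6] "with" : S\PP
        [6,7] "bone" : (S\N)\(S\PP)
    [7,8] "a" : (S\(S\N))\S

YES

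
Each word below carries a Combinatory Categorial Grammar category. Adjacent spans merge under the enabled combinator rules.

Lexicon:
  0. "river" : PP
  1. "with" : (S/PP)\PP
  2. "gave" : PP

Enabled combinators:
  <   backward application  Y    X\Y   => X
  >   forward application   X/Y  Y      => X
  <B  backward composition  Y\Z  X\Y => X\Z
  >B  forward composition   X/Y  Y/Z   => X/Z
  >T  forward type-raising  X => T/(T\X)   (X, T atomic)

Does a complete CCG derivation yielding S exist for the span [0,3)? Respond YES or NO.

[0,3] S   >
  [0,2] S/PP   <
    [0,1] "river" : PP
    [1,2] "with" : (S/PP)\PP
  [2,3] "gave" : PP

YES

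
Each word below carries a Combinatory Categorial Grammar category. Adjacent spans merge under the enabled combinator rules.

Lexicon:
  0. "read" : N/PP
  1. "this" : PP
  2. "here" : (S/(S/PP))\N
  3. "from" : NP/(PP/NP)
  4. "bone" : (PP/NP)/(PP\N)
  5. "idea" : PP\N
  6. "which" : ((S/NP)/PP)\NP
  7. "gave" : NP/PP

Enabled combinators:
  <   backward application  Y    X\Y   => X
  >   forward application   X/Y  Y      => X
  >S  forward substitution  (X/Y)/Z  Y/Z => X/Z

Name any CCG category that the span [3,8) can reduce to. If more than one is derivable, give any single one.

S/PP

[0,8] S   >
  [0,3] S/(S/PP)   <
    [0,2] N   >
      [0,1] "read" : N/PP
      [1,2] "this" : PP
    [2,3] "here" : (S/(S/PP))\N
  [3,8] S/PP   >S
    [3,7] (S/NP)/PP   <
      [3,6] NP   >
        [3,4] "from" : NP/(PP/NP)
        [4,6] PP/NP   >
          [4,5] "bone" : (PP/NP)/(PP\N)
          [5,6] "idea" : PP\N
      [6,7] "which" : ((S/NP)/PP)\NP
    [7,8] "gave" : NP/PP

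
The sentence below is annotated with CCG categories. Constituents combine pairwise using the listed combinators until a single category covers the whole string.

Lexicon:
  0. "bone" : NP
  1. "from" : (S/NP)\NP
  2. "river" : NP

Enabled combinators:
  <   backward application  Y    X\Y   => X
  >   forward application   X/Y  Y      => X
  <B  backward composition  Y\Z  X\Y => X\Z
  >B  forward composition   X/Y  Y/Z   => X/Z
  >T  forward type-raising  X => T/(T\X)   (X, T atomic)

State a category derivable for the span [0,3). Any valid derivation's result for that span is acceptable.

S

[0,3] S   >
  [0,2] S/NP   <
    [0,1] "bone" : NP
    [1,2] "from" : (S/NP)\NP
  [2,3] "river" : NP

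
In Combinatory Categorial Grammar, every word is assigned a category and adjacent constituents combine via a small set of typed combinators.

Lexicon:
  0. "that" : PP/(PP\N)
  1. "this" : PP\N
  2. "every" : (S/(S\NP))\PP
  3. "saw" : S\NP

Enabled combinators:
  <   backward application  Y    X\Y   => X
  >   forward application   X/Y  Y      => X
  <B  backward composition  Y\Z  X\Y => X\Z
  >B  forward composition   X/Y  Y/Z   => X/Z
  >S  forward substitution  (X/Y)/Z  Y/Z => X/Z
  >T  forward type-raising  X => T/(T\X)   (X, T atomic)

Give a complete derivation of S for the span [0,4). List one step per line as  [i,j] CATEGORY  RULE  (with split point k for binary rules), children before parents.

[0,4] S   >
  [0,3] S/(S\NP)   <
    [0,2] PP   >
      [0,1] "that" : PP/(PP\N)
      [1,2] "this" : PP\N
    [2,3] "every" : (S/(S\NP))\PP
  [3,4] "saw" : S\NP

[0,1] PP/(PP\N)  lex  "that"
[1,2] PP\N  lex  "this"
[0,2] PP  >  k=1
[2,3] (S/(S\NP))\PP  lex  "every"
[0,3] S/(S\NP)  <  k=2
[3,4] S\NP  lex  "saw"
[0,4] S  >  k=3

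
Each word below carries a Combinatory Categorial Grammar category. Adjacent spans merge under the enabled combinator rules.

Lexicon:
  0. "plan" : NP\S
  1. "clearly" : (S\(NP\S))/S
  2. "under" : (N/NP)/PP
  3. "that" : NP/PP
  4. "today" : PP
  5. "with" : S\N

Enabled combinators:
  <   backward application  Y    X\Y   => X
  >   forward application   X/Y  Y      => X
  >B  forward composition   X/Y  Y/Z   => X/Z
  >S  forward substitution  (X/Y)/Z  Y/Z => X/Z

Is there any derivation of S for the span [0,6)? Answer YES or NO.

YES

[0,6] S   <
  [0,1] "plan" : NP\S
  [1,6] S\(NP\S)   >
    [1,2] "clearly" : (S\(NP\S))/S
    [2,6] S   <
      [2,5] N   >
        [2,4] N/PP   >S
          [2,3] "under" : (N/NP)/PP
          [3,4] "that" : NP/PP
        [4,5] "today" : PP
      [5,6] "with" : S\N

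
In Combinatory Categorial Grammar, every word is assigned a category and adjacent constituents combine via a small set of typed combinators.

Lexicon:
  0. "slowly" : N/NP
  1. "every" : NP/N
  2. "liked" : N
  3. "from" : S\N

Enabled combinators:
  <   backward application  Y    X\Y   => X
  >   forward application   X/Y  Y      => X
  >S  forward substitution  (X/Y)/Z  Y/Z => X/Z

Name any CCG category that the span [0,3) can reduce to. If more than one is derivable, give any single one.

[0,4] S   <
  [0,3] N   >
    [0,1] "slowly" : N/NP
    [1,3] NP   >
      [1,2] "every" : NP/N
      [2,3] "liked" : N
  [3,4] "from" : S\N

N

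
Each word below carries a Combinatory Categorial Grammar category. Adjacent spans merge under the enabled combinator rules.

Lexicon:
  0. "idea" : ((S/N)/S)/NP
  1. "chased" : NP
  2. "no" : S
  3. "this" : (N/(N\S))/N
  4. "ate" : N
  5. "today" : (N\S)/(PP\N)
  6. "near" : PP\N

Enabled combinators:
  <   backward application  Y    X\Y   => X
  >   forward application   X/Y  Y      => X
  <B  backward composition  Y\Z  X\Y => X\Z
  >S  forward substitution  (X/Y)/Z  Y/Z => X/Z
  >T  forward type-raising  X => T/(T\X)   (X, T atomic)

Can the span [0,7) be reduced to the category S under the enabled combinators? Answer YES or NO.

YES

[0,7] S   >
  [0,3] S/N   >
    [0,2] (S/N)/S   >
      [0,1] "idea" : ((S/N)/S)/NP
      [1,2] "chased" : NP
    [2,3] "no" : S
  [3,7] N   >
    [3,5] N/(N\S)   >
      [3,4] "this" : (N/(N\S))/N
      [4,5] "ate" : N
    [5,7] N\S   >
      [5,6] "today" : (N\S)/(PP\N)
      [6,7] "near" : PP\N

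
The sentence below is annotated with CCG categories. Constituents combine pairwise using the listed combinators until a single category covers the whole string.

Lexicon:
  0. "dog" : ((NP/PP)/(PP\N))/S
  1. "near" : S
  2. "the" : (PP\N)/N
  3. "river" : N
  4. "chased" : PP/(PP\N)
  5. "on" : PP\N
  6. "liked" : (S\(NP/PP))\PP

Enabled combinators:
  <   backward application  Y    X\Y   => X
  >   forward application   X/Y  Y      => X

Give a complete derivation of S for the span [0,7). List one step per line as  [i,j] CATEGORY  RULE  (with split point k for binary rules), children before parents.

[0,7] S   <
  [0,4] NP/PP   >
    [0,2] (NP/PP)/(PP\N)   >
      [0,1] "dog" : ((NP/PP)/(PP\N))/S
      [1,2] "near" : S
    [2,4] PP\N   >
      [2,3] "the" : (PP\N)/N
      [3,4] "river" : N
  [4,7] S\(NP/PP)   <
    [4,6] PP   >
      [4,5] "chased" : PP/(PP\N)
      [5,6] "on" : PP\N
    [6,7] "liked" : (S\(NP/PP))\PP

[0,1] ((NP/PP)/(PP\N))/S  lex  "dog"
[1,2] S  lex  "near"
[0,2] (NP/PP)/(PP\N)  >  k=1
[2,3] (PP\N)/N  lex  "the"
[3,4] N  lex  "river"
[2,4] PP\N  >  k=3
[0,4] NP/PP  >  k=2
[4,5] PP/(PP\N)  lex  "chased"
[5,6] PP\N  lex  "on"
[4,6] PP  >  k=5
[6,7] (S\(NP/PP))\PP  lex  "liked"
[4,7] S\(NP/PP)  <  k=6
[0,7] S  <  k=4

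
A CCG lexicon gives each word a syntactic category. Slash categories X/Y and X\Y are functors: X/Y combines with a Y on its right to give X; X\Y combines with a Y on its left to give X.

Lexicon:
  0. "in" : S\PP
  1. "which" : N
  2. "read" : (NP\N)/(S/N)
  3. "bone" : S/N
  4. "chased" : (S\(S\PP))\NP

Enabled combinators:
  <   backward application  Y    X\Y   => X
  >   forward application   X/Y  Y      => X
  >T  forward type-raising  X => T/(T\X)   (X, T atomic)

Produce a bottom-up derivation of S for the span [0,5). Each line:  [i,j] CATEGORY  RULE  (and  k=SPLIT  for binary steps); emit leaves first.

[0,5] S   <
  [0,1] "in" : S\PP
  [1,5] S\(S\PP)   <
    [1,4] NP   >
      [1,2] NP/(NP\N)   >T
        [1,2] "which" : N
      [2,4] NP\N   >
        [2,3] "read" : (NP\N)/(S/N)
        [3,4] "bone" : S/N
    [4,5] "chased" : (S\(S\PP))\NP

[0,1] S\PP  lex  "in"
[1,2] N  lex  "which"
[1,2] NP/(NP\N)  >T
[2,3] (NP\N)/(S/N)  lex  "read"
[3,4] S/N  lex  "bone"
[2,4] NP\N  >  k=3
[1,4] NP  >  k=2
[4,5] (S\(S\PP))\NP  lex  "chased"
[1,5] S\(S\PP)  <  k=4
[0,5] S  <  k=1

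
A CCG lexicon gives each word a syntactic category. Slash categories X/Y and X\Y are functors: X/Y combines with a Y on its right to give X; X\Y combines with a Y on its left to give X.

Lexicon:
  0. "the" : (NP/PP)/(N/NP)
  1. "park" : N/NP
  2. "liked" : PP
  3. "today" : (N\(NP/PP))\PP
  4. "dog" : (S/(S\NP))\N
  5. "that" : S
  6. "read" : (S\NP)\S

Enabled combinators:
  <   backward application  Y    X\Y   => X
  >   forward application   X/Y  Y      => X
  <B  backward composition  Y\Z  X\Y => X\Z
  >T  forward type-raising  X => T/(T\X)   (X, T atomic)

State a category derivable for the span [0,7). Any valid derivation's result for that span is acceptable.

S

[0,7] S   >
  [0,5] S/(S\NP)   <
    [0,4] N   <
      [0,2] NP/PP   >
        [0,1] "the" : (NP/PP)/(N/NP)
        [1,2] "park" : N/NP
      [2,4] N\(NP/PP)   <
        [2,3] "liked" : PP
        [3,4] "today" : (N\(NP/PP))\PP
    [4,5] "dog" : (S/(S\NP))\N
  [5,7] S\NP   <
    [5,6] "that" : S
    [6,7] "read" : (S\NP)\S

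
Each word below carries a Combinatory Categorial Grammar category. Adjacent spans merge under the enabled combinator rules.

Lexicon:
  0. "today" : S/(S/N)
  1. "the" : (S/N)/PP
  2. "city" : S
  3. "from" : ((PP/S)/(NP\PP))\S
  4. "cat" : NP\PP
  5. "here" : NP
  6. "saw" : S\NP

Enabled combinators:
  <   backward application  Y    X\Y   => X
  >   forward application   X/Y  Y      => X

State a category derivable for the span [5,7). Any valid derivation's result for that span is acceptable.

S

[0,7] S   >
  [0,1] "today" : S/(S/N)
  [1,7] S/N   >
    [1,2] "the" : (S/N)/PP
    [2,7] PP   >
      [2,5] PP/S   >
        [2,4] (PP/S)/(NP\PP)   <
          [2,3] "city" : S
          [3,4] "from" : ((PP/S)/(NP\PP))\S
        [4,5] "cat" : NP\PP
      [5,7] S   <
        [5,6] "here" : NP
        [6,7] "saw" : S\NP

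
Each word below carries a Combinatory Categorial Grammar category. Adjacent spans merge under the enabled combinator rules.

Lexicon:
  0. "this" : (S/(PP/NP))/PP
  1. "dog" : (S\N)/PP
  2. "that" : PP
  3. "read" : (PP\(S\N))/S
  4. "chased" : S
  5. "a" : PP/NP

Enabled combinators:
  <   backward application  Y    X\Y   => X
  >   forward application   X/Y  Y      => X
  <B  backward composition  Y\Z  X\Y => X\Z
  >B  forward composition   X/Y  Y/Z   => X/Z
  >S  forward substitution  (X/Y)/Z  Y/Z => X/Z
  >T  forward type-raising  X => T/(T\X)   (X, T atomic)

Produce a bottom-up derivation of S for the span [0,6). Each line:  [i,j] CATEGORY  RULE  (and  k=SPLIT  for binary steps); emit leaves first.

[0,1] (S/(PP/NP))/PP  lex  "this"
[1,2] (S\N)/PP  lex  "dog"
[2,3] PP  lex  "that"
[1,3] S\N  >  k=2
[3,4] (PP\(S\N))/S  lex  "read"
[4,5] S  lex  "chased"
[3,5] PP\(S\N)  >  k=4
[1,5] PP  <  k=3
[0,5] S/(PP/NP)  >  k=1
[5,6] PP/NP  lex  "a"
[0,6] S  >  k=5

[0,6] S   >
  [0,5] S/(PP/NP)   >
    [0,1] "this" : (S/(PP/NP))/PP
    [1,5] PP   <
      [1,3] S\N   >
        [1,2] "dog" : (S\N)/PP
        [2,3] "that" : PP
      [3,5] PP\(S\N)   >
        [3,4] "read" : (PP\(S\N))/S
        [4,5] "chased" : S
  [5,6] "a" : PP/NP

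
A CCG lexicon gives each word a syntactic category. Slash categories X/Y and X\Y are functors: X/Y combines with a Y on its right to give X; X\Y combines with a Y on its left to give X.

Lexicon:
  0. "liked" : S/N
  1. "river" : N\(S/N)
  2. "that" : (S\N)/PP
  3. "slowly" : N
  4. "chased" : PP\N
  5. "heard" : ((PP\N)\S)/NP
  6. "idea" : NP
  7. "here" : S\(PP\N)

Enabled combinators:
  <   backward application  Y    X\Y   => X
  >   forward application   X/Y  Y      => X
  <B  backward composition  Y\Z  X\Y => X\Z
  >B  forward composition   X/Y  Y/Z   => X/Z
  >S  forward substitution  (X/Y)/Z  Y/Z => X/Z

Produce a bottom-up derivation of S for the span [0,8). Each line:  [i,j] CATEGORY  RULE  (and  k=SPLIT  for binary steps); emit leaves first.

[0,8] S   <
  [0,7] PP\N   <
    [0,5] S   <
      [0,2] N   <
        [0,1] "liked" : S/N
        [1,2] "river" : N\(S/N)
      [2,5] S\N   >
        [2,3] "that" : (S\N)/PP
        [3,5] PP   <
          [3,4] "slowly" : N
          [4,5] "chased" : PP\N
    [5,7] (PP\N)\S   >
      [5,6] "heard" : ((PP\N)\S)/NP
      [6,7] "idea" : NP
  [7,8] "here" : S\(PP\N)

[0,1] S/N  lex  "liked"
[1,2] N\(S/N)  lex  "river"
[0,2] N  <  k=1
[2,3] (S\N)/PP  lex  "that"
[3,4] N  lex  "slowly"
[4,5] PP\N  lex  "chased"
[3,5] PP  <  k=4
[2,5] S\N  >  k=3
[0,5] S  <  k=2
[5,6] ((PP\N)\S)/NP  lex  "heard"
[6,7] NP  lex  "idea"
[5,7] (PP\N)\S  >  k=6
[0,7] PP\N  <  k=5
[7,8] S\(PP\N)  lex  "here"
[0,8] S  <  k=7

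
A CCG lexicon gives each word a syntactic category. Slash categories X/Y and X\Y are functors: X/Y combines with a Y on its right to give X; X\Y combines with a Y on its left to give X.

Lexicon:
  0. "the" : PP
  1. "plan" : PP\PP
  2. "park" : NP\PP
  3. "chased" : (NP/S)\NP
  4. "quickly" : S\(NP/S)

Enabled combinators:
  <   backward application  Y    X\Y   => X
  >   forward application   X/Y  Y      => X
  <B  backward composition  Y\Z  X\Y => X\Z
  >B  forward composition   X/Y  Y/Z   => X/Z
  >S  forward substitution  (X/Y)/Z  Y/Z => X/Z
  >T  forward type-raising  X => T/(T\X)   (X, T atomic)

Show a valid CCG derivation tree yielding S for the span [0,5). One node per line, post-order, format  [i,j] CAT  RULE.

[0,1] PP  lex  "the"
[0,1] NP/(NP\PP)  >T
[1,2] PP\PP  lex  "plan"
[2,3] NP\PP  lex  "park"
[1,3] NP\PP  <B  k=2
[0,3] NP  >  k=1
[3,4] (NP/S)\NP  lex  "chased"
[4,5] S\(NP/S)  lex  "quickly"
[3,5] S\NP  <B  k=4
[0,5] S  <  k=3

[0,5] S   <
  [0,3] NP   >
    [0,1] NP/(NP\PP)   >T
      [0,1] "the" : PP
    [1,3] NP\PP   <B
      [1,2] "plan" : PP\PP
      [2,3] "park" : NP\PP
  [3,5] S\NP   <B
    [3,4] "chased" : (NP/S)\NP
    [4,5] "quickly" : S\(NP/S)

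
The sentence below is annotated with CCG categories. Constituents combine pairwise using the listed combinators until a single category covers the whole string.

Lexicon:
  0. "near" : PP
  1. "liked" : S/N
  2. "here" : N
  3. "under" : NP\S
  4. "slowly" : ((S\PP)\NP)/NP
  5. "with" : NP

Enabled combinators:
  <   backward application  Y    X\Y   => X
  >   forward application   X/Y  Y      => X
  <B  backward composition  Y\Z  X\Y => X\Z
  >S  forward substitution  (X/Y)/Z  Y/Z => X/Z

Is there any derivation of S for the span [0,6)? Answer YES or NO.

YES

[0,6] S   <
  [0,1] "near" : PP
  [1,6] S\PP   <
    [1,4] NP   <
      [1,3] S   >
        [1,2] "liked" : S/N
        [2,3] "here" : N
      [3,4] "under" : NP\S
    [4,6] (S\PP)\NP   >
      [4,5] "slowly" : ((S\PP)\NP)/NP
      [5,6] "with" : NP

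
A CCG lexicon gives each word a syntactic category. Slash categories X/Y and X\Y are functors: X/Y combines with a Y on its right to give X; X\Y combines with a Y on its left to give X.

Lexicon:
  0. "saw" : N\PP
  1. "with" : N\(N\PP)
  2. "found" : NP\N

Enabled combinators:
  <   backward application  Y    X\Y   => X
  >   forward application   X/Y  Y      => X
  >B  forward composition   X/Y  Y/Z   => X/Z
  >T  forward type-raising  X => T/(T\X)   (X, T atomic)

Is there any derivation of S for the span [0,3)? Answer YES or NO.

NO

N\PP N\(N\PP) NP\N
CKY chart[0,3] = {N/(N\NP), NP, NP/(NP\NP), PP/(PP\NP), S/(S\NP)}; S ∉ chart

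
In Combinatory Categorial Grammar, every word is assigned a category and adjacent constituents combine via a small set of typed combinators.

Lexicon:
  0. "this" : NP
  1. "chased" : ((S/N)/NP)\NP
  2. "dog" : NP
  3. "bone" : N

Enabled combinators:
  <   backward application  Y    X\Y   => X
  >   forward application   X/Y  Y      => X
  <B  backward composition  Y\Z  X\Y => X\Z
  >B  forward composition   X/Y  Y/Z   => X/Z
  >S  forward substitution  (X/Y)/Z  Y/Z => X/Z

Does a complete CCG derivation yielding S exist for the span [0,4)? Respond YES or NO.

[0,4] S   >
  [0,3] S/N   >
    [0,2] (S/N)/NP   <
      [0,1] "this" : NP
      [1,2] "chased" : ((S/N)/NP)\NP
    [2,3] "dog" : NP
  [3,4] "bone" : N

YES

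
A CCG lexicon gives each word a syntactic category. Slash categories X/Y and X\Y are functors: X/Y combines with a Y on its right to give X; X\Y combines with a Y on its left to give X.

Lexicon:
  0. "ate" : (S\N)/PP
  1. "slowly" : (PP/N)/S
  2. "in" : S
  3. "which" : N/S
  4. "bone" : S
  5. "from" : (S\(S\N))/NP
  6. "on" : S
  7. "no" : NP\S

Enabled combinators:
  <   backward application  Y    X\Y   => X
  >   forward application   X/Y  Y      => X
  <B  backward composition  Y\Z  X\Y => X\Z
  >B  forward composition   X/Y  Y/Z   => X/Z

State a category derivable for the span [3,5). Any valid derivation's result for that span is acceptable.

N

[0,8] S   <
  [0,5] S\N   >
    [0,1] "ate" : (S\N)/PP
    [1,5] PP   >
      [1,3] PP/N   >
        [1,2] "slowly" : (PP/N)/S
        [2,3] "in" : S
      [3,5] N   >
        [3,4] "which" : N/S
        [4,5] "bone" : S
  [5,8] S\(S\N)   >
    [5,6] "from" : (S\(S\N))/NP
    [6,8] NP   <
      [6,7] "on" : S
      [7,8] "no" : NP\S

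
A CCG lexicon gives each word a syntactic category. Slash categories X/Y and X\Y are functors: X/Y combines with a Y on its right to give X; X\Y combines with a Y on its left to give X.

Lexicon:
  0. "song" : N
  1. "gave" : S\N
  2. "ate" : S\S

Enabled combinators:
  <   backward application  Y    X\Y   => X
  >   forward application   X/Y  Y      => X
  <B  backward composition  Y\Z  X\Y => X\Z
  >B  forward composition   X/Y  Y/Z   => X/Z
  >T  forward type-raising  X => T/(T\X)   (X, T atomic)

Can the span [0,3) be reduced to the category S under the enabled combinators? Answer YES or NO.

YES

[0,3] S   <
  [0,1] "song" : N
  [1,3] S\N   <B
    [1,2] "gave" : S\N
    [2,3] "ate" : S\S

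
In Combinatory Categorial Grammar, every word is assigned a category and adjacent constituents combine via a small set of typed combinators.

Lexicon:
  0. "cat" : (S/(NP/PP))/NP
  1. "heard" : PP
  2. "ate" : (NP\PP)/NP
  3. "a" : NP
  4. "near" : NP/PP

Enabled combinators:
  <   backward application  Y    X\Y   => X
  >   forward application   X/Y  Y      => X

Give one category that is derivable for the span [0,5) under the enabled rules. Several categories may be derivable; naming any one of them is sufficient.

[0,5] S   >
  [0,4] S/(NP/PP)   >
    [0,1] "cat" : (S/(NP/PP))/NP
    [1,4] NP   <
      [1,2] "heard" : PP
      [2,4] NP\PP   >
        [2,3] "ate" : (NP\PP)/NP
        [3,4] "a" : NP
  [4,5] "near" : NP/PP

S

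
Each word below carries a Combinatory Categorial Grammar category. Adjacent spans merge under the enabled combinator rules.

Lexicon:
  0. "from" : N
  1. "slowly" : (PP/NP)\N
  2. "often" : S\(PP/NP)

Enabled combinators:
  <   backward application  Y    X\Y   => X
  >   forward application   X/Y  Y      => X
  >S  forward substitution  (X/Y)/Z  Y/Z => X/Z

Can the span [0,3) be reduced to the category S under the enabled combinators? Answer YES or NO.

[0,3] S   <
  [0,2] PP/NP   <
    [0,1] "from" : N
    [1,2] "slowly" : (PP/NP)\N
  [2,3] "often" : S\(PP/NP)

YES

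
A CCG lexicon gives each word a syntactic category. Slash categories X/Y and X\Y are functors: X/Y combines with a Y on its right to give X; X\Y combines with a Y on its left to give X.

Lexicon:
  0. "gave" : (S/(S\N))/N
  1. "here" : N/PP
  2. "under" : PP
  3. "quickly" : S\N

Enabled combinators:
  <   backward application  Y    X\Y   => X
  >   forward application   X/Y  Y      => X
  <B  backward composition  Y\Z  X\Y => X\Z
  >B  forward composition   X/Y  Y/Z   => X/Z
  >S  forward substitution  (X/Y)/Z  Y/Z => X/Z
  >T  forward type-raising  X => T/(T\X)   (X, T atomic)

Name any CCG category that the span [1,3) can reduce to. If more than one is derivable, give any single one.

[0,4] S   >
  [0,3] S/(S\N)   >
    [0,1] "gave" : (S/(S\N))/N
    [1,3] N   >
      [1,2] "here" : N/PP
      [2,3] "under" : PP
  [3,4] "quickly" : S\N

N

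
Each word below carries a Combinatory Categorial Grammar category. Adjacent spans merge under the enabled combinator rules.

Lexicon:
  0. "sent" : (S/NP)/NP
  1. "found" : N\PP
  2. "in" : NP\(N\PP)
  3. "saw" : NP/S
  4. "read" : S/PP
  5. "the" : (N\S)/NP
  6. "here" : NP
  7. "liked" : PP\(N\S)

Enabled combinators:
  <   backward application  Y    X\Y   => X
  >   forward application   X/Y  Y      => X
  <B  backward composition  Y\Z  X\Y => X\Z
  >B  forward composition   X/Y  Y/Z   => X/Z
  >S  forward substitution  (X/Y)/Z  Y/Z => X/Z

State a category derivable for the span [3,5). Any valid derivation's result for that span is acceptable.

[0,8] S   >
  [0,5] S/PP   >B
    [0,3] S/NP   >
      [0,1] "sent" : (S/NP)/NP
      [1,3] NP   <
        [1,2] "found" : N\PP
        [2,3] "in" : NP\(N\PP)
    [3,5] NP/PP   >B
      [3,4] "saw" : NP/S
      [4,5] "read" : S/PP
  [5,8] PP   <
    [5,7] N\S   >
      [5,6] "the" : (N\S)/NP
      [6,7] "here" : NP
    [7,8] "liked" : PP\(N\S)

NP/PP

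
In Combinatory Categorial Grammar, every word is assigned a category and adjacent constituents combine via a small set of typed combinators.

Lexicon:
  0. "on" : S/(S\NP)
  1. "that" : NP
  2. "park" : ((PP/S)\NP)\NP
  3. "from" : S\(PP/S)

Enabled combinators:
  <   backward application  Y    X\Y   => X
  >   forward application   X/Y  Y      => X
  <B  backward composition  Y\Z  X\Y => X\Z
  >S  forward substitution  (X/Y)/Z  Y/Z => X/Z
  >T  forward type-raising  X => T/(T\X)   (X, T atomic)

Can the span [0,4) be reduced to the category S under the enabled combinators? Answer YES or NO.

YES

[0,4] S   >
  [0,1] "on" : S/(S\NP)
  [1,4] S\NP   <B
    [1,3] (PP/S)\NP   <
      [1,2] "that" : NP
      [2,3] "park" : ((PP/S)\NP)\NP
    [3,4] "from" : S\(PP/S)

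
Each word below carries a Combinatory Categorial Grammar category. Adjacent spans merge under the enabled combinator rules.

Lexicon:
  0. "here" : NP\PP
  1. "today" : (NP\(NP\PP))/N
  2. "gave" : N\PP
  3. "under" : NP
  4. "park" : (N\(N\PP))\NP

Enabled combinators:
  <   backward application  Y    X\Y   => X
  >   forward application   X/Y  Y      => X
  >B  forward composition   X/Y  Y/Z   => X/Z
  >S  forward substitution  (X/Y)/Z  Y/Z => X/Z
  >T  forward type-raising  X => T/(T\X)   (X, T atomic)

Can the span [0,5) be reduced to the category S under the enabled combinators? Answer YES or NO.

NO

NP\PP (NP\(NP\PP))/N N\PP NP (N\(N\PP))\NP
CKY chart[0,5] = {N/(N\NP), NP, NP/(NP\NP), PP/(PP\NP), S/(S\NP)}; S ∉ chart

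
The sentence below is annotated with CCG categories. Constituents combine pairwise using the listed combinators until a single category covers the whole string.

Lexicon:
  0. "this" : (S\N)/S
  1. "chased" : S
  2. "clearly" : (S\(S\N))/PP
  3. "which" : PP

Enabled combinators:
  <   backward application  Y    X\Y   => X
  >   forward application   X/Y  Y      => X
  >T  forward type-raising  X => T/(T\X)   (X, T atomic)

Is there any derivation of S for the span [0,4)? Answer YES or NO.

YES

[0,4] S   <
  [0,2] S\N   >
    [0,1] "this" : (S\N)/S
    [1,2] "chased" : S
  [2,4] S\(S\N)   >
    [2,3] "clearly" : (S\(S\N))/PP
    [3,4] "which" : PP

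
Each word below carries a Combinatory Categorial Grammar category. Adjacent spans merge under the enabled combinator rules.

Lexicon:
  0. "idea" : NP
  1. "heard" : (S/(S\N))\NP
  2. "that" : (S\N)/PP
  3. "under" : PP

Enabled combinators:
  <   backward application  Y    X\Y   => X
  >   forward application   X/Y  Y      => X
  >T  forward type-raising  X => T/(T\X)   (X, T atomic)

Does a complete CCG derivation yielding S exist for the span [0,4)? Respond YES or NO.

[0,4] S   >
  [0,2] S/(S\N)   <
    [0,1] "idea" : NP
    [1,2] "heard" : (S/(S\N))\NP
  [2,4] S\N   >
    [2,3] "that" : (S\N)/PP
    [3,4] "under" : PP

YES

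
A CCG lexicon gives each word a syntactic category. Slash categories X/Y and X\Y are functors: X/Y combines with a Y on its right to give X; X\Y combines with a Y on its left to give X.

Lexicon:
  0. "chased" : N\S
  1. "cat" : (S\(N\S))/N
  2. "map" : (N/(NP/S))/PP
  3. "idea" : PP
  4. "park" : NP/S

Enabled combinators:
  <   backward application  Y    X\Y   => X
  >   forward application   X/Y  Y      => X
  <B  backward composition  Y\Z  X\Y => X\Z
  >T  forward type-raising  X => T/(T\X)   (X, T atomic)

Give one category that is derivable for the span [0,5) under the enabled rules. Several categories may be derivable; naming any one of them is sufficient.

[0,5] S   <
  [0,1] "chased" : N\S
  [1,5] S\(N\S)   >
    [1,2] "cat" : (S\(N\S))/N
    [2,5] N   >
      [2,4] N/(NP/S)   >
        [2,3] "map" : (N/(NP/S))/PP
        [3,4] "idea" : PP
      [4,5] "park" : NP/S

S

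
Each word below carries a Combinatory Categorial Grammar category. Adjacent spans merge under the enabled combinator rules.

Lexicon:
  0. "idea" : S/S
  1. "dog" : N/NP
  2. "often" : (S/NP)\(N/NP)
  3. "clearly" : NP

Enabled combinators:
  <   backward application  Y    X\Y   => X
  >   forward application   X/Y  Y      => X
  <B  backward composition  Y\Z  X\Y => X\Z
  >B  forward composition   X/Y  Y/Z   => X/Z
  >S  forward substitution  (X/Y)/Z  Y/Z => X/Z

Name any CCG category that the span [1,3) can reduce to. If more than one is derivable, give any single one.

S/NP

[0,4] S   >
  [0,3] S/NP   >B
    [0,1] "idea" : S/S
    [1,3] S/NP   <
      [1,2] "dog" : N/NP
      [2,3] "often" : (S/NP)\(N/NP)
  [3,4] "clearly" : NP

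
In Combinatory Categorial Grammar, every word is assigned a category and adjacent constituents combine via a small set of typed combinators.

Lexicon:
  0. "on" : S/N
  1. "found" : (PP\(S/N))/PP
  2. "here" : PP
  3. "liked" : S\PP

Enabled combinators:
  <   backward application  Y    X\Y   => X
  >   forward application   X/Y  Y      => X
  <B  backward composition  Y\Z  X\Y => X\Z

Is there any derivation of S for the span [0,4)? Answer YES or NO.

YES

[0,4] S   <
  [0,3] PP   <
    [0,1] "on" : S/N
    [1,3] PP\(S/N)   >
      [1,2] "found" : (PP\(S/N))/PP
      [2,3] "here" : PP
  [3,4] "liked" : S\PP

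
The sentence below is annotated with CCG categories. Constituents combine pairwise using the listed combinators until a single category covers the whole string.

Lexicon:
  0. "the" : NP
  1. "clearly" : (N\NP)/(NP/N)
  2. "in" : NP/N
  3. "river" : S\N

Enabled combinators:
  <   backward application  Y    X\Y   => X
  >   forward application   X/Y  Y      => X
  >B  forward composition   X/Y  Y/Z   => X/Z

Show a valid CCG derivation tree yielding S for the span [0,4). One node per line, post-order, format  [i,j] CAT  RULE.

[0,4] S   <
  [0,3] N   <
    [0,1] "the" : NP
    [1,3] N\NP   >
      [1,2] "clearly" : (N\NP)/(NP/N)
      [2,3] "in" : NP/N
  [3,4] "river" : S\N

[0,1] NP  lex  "the"
[1,2] (N\NP)/(NP/N)  lex  "clearly"
[2,3] NP/N  lex  "in"
[1,3] N\NP  >  k=2
[0,3] N  <  k=1
[3,4] S\N  lex  "river"
[0,4] S  <  k=3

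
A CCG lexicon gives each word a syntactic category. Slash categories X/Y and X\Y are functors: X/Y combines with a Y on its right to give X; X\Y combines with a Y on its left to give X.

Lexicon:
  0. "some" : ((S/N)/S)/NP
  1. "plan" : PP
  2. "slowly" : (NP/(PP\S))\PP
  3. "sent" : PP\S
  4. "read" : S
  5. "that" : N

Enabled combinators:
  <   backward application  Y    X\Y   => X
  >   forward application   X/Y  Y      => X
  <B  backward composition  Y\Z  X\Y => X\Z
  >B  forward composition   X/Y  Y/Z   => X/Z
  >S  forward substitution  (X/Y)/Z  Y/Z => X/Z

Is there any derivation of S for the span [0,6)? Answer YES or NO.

[0,6] S   >
  [0,5] S/N   >
    [0,4] (S/N)/S   >
      [0,1] "some" : ((S/N)/S)/NP
      [1,4] NP   >
        [1,3] NP/(PP\S)   <
          [1,2] "plan" : PP
          [2,3] "slowly" : (NP/(PP\S))\PP
        [3,4] "sent" : PP\S
    [4,5] "read" : S
  [5,6] "that" : N

YES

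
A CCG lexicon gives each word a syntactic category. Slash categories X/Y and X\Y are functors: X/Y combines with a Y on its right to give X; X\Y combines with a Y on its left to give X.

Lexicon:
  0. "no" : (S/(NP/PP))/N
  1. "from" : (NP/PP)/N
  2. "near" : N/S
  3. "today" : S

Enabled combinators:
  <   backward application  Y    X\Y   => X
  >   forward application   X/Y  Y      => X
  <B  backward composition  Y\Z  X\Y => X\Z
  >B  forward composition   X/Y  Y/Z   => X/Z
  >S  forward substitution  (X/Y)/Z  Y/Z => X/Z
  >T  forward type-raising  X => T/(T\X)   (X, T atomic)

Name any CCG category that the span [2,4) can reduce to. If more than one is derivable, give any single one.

N

[0,4] S   >
  [0,2] S/N   >S
    [0,1] "no" : (S/(NP/PP))/N
    [1,2] "from" : (NP/PP)/N
  [2,4] N   >
    [2,3] "near" : N/S
    [3,4] "today" : S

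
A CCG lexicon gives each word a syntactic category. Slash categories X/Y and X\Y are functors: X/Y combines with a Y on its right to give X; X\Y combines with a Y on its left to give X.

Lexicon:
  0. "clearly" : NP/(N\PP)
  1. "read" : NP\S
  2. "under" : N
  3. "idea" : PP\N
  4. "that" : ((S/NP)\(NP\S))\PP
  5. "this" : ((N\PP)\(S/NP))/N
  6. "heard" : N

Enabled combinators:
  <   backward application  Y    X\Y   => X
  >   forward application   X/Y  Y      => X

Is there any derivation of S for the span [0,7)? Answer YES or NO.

NO

NP/(N\PP) NP\S N PP\N ((S/NP)\(NP\S))\PP ((N\PP)\(S/NP))/N N
CKY chart[0,7] = {NP}; S ∉ chart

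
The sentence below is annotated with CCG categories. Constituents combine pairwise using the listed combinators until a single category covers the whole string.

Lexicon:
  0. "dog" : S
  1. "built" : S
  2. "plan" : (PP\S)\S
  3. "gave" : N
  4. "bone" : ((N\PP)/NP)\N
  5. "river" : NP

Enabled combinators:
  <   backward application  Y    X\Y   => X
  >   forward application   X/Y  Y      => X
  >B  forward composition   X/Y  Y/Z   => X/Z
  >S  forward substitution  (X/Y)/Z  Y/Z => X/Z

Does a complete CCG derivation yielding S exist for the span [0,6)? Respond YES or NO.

S S (PP\S)\S N ((N\PP)/NP)\N NP
CKY chart[0,6] = {N}; S ∉ chart

NO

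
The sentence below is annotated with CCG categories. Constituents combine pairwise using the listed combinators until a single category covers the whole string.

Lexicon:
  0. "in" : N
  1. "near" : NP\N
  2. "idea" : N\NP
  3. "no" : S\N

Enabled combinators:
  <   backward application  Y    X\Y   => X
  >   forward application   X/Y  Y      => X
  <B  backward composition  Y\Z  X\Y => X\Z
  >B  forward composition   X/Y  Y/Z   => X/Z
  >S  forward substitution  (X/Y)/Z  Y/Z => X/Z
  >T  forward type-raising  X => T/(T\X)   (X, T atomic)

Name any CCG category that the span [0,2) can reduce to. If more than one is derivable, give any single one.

NP

[0,4] S   <
  [0,2] NP   >
    [0,1] NP/(NP\N)   >T
      [0,1] "in" : N
    [1,2] "near" : NP\N
  [2,4] S\NP   <B
    [2,3] "idea" : N\NP
    [3,4] "no" : S\N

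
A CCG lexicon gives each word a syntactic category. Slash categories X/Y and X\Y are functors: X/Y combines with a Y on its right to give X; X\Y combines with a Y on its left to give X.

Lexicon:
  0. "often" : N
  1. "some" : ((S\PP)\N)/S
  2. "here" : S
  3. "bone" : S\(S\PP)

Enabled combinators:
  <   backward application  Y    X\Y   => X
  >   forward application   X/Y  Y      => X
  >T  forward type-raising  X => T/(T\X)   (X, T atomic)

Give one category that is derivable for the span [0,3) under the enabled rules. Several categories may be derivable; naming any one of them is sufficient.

S\PP

[0,4] S   <
  [0,3] S\PP   <
    [0,1] "often" : N
    [1,3] (S\PP)\N   >
      [1,2] "some" : ((S\PP)\N)/S
      [2,3] "here" : S
  [3,4] "bone" : S\(S\PP)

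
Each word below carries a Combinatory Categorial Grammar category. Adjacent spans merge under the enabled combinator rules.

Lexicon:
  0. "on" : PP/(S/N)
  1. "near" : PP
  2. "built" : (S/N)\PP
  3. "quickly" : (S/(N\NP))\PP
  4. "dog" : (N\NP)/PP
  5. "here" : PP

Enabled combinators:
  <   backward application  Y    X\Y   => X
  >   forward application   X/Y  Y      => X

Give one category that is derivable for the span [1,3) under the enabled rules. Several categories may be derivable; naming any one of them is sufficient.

S/N

[0,6] S   >
  [0,4] S/(N\NP)   <
    [0,3] PP   >
      [0,1] "on" : PP/(S/N)
      [1,3] S/N   <
        [1,2] "near" : PP
        [2,3] "built" : (S/N)\PP
    [3,4] "quickly" : (S/(N\NP))\PP
  [4,6] N\NP   >
    [4,5] "dog" : (N\NP)/PP
    [5,6] "here" : PP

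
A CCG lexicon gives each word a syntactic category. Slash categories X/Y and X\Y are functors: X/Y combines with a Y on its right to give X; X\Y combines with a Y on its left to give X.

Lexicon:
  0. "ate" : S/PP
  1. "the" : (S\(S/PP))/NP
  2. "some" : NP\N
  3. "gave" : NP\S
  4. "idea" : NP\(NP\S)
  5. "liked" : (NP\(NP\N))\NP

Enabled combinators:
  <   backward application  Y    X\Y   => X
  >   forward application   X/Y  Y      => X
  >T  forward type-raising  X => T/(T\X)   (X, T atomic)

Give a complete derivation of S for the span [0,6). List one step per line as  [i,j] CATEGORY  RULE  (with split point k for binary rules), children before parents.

[0,6] S   <
  [0,1] "ate" : S/PP
  [1,6] S\(S/PP)   >
    [1,2] "the" : (S\(S/PP))/NP
    [2,6] NP   <
      [2,3] "some" : NP\N
      [3,6] NP\(NP\N)   <
        [3,5] NP   <
          [3,4] "gave" : NP\S
          [4,5] "idea" : NP\(NP\S)
        [5,6] "liked" : (NP\(NP\N))\NP

[0,1] S/PP  lex  "ate"
[1,2] (S\(S/PP))/NP  lex  "the"
[2,3] NP\N  lex  "some"
[3,4] NP\S  lex  "gave"
[4,5] NP\(NP\S)  lex  "idea"
[3,5] NP  <  k=4
[5,6] (NP\(NP\N))\NP  lex  "liked"
[3,6] NP\(NP\N)  <  k=5
[2,6] NP  <  k=3
[1,6] S\(S/PP)  >  k=2
[0,6] S  <  k=1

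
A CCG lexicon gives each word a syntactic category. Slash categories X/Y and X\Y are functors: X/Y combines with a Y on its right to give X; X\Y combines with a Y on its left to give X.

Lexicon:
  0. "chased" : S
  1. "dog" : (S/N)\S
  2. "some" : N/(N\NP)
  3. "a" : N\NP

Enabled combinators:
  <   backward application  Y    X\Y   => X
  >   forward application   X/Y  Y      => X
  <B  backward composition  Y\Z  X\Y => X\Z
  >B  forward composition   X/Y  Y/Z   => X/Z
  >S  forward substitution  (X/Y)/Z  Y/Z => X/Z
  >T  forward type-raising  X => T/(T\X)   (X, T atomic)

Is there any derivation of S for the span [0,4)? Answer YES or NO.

[0,4] S   >
  [0,2] S/N   <
    [0,1] "chased" : S
    [1,2] "dog" : (S/N)\S
  [2,4] N   >
    [2,3] "some" : N/(N\NP)
    [3,4] "a" : N\NP

YES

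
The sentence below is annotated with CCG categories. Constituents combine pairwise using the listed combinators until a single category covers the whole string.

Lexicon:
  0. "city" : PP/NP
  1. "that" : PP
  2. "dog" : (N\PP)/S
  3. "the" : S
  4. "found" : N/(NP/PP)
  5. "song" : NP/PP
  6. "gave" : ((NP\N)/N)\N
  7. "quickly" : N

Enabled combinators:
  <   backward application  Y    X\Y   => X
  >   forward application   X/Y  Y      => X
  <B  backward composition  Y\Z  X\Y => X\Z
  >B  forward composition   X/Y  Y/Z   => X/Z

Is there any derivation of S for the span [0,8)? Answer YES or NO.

NO

PP/NP PP (N\PP)/S S N/(NP/PP) NP/PP ((NP\N)/N)\N N
CKY chart[0,8] = {PP}; S ∉ chart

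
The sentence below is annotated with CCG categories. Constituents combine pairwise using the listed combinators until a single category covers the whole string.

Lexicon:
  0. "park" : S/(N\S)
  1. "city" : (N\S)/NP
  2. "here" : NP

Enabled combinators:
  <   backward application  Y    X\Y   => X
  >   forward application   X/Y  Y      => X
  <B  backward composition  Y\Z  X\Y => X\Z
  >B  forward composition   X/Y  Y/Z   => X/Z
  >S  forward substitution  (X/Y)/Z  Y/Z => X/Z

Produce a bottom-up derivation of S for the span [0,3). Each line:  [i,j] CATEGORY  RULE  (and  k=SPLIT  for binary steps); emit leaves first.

[0,3] S   >
  [0,2] S/NP   >B
    [0,1] "park" : S/(N\S)
    [1,2] "city" : (N\S)/NP
  [2,3] "here" : NP

[0,1] S/(N\S)  lex  "park"
[1,2] (N\S)/NP  lex  "city"
[0,2] S/NP  >B  k=1
[2,3] NP  lex  "here"
[0,3] S  >  k=2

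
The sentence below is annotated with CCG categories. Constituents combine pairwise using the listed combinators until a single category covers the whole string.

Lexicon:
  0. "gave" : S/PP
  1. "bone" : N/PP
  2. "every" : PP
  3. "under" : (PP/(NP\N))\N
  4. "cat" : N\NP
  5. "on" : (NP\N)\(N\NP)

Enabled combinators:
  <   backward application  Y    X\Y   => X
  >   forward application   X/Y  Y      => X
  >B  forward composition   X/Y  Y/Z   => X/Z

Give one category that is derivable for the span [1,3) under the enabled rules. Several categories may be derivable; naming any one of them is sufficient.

N

[0,6] S   >
  [0,1] "gave" : S/PP
  [1,6] PP   >
    [1,4] PP/(NP\N)   <
      [1,3] N   >
        [1,2] "bone" : N/PP
        [2,3] "every" : PP
      [3,4] "under" : (PP/(NP\N))\N
    [4,6] NP\N   <
      [4,5] "cat" : N\NP
      [5,6] "on" : (NP\N)\(N\NP)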